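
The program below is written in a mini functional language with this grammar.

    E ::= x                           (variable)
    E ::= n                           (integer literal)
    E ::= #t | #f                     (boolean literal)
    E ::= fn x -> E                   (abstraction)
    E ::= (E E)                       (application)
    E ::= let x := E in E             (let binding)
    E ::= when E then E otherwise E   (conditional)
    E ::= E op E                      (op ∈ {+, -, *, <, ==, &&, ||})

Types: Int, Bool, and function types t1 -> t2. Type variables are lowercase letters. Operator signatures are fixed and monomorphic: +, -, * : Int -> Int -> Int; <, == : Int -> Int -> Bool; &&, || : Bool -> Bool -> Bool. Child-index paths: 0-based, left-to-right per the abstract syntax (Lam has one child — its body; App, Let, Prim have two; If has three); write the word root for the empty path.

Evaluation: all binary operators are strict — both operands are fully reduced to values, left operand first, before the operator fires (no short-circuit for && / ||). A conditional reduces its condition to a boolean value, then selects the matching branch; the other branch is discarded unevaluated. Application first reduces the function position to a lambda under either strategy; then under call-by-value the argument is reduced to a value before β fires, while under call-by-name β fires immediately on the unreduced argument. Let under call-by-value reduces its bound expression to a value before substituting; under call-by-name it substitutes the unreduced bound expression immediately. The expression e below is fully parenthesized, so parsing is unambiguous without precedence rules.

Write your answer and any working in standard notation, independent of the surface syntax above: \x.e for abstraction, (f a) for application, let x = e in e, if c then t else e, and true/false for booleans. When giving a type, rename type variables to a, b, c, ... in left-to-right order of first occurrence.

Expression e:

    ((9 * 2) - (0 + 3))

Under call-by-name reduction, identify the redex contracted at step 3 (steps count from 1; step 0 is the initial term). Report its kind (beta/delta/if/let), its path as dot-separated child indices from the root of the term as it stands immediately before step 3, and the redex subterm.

Working:
step 0: ((9 * 2) - (0 + 3))
step 1: [delta@0] (18 - (0 + 3))
step 2: [delta@1] (18 - 3)
step 3: [delta@root] 15

Answer: delta at root : (18 - 3)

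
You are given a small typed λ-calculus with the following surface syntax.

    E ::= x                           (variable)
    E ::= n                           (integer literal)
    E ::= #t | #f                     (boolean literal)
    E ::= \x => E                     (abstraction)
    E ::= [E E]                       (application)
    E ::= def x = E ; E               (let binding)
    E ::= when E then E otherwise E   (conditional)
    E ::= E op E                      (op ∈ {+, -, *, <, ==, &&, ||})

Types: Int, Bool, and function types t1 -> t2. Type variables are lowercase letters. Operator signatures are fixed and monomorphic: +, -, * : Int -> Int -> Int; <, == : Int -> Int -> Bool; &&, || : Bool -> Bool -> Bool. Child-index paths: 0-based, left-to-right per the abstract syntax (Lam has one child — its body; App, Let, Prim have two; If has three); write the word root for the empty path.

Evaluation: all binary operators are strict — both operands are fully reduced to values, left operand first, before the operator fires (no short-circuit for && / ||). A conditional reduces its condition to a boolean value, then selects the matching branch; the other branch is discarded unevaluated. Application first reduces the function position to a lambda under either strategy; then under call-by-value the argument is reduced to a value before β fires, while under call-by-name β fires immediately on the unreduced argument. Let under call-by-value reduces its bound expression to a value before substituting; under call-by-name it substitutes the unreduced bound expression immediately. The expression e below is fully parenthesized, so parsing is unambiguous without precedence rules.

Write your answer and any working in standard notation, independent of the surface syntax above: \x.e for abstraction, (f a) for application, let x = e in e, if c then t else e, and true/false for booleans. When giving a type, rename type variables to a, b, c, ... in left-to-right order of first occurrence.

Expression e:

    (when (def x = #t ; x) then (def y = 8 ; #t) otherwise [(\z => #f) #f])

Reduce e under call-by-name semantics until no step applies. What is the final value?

Answer: true

Working:
step 0: (if (let x = true in x) then (let y = 8 in true) else ((\z.false) false))
step 1: [let@0] (if true then (let y = 8 in true) else ((\z.false) false))
step 2: [if@root] (let y = 8 in true)
step 3: [let@root] true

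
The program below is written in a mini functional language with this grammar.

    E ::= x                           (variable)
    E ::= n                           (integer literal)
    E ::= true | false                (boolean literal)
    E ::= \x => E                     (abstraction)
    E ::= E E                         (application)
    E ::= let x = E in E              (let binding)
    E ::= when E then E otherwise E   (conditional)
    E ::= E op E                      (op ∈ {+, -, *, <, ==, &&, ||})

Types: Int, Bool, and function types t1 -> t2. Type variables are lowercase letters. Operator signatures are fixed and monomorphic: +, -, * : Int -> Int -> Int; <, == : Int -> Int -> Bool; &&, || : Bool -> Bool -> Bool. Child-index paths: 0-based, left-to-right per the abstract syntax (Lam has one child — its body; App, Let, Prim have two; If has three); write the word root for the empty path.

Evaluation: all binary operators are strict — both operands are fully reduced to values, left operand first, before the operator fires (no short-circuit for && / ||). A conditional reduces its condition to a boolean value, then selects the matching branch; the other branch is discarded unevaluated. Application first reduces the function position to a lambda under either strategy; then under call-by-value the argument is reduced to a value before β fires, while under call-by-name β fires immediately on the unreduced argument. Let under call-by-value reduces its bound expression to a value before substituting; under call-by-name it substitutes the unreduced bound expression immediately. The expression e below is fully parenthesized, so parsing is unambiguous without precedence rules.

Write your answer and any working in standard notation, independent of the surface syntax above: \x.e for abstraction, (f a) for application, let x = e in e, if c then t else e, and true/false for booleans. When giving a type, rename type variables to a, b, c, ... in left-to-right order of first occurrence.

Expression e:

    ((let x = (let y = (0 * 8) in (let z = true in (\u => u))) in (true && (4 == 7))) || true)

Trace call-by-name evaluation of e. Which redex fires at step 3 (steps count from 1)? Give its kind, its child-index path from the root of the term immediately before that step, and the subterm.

Derivation:
step 0: ((let x = (let y = (0 * 8) in (let z = true in (\u.u))) in (true && (4 == 7))) || true)
step 1: [let@0] ((true && (4 == 7)) || true)
step 2: [delta@0.1] ((true && false) || true)
step 3: [delta@0] (false || true)

Answer: delta at 0 : (true && false)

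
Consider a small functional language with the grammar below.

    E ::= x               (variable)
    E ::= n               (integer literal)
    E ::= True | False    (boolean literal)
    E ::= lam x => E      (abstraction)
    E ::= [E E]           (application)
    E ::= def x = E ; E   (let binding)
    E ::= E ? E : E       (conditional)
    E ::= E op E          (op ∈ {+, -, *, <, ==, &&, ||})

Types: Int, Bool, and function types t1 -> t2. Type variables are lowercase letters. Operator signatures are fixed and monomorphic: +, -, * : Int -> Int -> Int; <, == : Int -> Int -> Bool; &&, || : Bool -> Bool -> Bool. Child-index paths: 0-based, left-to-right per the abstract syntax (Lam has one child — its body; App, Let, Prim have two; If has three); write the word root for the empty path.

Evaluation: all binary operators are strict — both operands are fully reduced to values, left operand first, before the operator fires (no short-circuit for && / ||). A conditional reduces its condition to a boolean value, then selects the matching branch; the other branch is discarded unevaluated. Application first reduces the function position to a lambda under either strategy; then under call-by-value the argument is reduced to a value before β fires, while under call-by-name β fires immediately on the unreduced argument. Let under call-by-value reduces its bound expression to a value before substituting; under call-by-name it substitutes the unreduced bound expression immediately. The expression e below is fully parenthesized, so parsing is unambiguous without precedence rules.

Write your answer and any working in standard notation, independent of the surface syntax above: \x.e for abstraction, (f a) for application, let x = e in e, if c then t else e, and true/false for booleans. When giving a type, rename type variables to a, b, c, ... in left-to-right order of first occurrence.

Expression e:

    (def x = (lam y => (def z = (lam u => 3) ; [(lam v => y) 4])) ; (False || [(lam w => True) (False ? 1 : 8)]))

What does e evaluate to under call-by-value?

Trace:
step 0: (let x = (\y.(let z = (\u.3) in ((\v.y) 4))) in (false || ((\w.true) (if false then 1 else 8))))
step 1: [let@root] (false || ((\w.true) (if false then 1 else 8)))
step 2: [if@1.1] (false || ((\w.true) 8))
step 3: [beta@1] (false || true)
step 4: [delta@root] true

Answer: true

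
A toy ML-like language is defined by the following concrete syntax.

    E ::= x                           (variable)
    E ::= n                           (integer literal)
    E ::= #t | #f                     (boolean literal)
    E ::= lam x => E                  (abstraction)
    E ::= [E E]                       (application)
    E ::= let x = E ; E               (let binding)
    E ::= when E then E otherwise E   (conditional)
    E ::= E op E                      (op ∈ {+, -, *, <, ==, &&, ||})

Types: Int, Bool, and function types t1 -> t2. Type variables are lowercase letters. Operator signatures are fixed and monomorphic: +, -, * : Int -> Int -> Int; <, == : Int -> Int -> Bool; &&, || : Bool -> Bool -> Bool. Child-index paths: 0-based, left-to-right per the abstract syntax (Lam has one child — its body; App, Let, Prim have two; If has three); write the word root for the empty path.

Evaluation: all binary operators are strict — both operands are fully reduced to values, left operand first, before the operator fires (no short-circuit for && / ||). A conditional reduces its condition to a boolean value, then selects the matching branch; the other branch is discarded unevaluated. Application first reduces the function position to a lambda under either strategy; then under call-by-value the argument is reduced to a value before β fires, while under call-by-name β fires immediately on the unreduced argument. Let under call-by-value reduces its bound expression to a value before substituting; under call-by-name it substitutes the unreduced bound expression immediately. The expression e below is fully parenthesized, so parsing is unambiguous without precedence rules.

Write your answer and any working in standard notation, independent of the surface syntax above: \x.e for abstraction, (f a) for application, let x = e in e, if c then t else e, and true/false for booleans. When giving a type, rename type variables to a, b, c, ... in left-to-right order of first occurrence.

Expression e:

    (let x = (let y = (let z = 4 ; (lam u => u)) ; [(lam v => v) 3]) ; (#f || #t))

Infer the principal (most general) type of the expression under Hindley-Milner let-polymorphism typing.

Working:
let z : Int
u : a
\u._ : a -> a
let y : forall. a -> a
v : b
\v._ : b -> b
  unify b -> b ~ Int -> c
  unify b ~ Int
  unify Int ~ c
_ _ : Int
let x : Int
  unify Bool ~ Bool
  unify Bool ~ Bool

Answer: Bool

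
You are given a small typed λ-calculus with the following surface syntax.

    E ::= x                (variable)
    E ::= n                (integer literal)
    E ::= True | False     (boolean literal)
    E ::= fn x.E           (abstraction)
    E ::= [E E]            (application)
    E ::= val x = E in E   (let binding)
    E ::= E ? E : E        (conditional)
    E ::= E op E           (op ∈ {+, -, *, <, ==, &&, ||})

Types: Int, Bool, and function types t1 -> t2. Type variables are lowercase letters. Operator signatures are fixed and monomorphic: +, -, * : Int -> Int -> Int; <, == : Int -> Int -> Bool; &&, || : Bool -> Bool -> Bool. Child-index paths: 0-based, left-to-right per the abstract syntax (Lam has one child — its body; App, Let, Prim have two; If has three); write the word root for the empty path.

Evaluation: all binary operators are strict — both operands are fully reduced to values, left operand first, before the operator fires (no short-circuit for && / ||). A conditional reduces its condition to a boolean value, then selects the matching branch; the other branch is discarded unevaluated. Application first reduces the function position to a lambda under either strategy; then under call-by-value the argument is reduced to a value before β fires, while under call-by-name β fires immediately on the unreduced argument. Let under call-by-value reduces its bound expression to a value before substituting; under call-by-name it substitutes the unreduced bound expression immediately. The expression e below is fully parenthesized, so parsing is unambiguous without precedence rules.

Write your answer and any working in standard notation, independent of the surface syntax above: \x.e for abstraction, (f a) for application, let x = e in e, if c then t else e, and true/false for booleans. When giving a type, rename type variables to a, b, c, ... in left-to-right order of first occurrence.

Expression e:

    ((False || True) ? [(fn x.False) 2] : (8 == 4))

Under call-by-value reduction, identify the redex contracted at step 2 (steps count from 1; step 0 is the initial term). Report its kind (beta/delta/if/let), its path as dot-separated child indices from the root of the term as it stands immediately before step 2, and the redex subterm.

Working:
step 0: (if (false || true) then ((\x.false) 2) else (8 == 4))
step 1: [delta@0] (if true then ((\x.false) 2) else (8 == 4))
step 2: [if@root] ((\x.false) 2)

Answer: if at root : (if true then ((\x.false) 2) else (8 == 4))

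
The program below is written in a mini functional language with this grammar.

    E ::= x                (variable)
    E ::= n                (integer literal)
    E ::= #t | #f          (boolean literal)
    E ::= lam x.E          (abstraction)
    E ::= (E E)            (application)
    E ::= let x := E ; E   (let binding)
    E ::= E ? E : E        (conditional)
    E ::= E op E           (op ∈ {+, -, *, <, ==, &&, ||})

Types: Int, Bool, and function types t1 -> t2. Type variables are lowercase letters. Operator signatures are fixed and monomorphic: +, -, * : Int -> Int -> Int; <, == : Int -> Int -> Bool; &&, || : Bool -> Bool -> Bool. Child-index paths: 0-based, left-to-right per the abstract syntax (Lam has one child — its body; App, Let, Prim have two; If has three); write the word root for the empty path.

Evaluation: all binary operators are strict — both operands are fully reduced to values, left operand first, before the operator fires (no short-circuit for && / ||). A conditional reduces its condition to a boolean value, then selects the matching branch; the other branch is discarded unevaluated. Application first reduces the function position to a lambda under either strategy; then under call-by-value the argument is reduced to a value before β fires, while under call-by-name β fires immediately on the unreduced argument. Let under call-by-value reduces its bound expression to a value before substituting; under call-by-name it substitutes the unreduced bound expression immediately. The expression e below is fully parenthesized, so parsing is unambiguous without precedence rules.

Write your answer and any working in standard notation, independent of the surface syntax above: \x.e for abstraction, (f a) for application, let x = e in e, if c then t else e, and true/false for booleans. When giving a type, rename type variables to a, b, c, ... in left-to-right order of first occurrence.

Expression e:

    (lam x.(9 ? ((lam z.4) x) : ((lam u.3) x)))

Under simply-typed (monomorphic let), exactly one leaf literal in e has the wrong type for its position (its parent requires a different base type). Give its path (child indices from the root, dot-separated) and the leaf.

Answer: 0.0 : 9

Trace:
  unify Int ~ Bool
  FAIL: mismatch Int ~ Bool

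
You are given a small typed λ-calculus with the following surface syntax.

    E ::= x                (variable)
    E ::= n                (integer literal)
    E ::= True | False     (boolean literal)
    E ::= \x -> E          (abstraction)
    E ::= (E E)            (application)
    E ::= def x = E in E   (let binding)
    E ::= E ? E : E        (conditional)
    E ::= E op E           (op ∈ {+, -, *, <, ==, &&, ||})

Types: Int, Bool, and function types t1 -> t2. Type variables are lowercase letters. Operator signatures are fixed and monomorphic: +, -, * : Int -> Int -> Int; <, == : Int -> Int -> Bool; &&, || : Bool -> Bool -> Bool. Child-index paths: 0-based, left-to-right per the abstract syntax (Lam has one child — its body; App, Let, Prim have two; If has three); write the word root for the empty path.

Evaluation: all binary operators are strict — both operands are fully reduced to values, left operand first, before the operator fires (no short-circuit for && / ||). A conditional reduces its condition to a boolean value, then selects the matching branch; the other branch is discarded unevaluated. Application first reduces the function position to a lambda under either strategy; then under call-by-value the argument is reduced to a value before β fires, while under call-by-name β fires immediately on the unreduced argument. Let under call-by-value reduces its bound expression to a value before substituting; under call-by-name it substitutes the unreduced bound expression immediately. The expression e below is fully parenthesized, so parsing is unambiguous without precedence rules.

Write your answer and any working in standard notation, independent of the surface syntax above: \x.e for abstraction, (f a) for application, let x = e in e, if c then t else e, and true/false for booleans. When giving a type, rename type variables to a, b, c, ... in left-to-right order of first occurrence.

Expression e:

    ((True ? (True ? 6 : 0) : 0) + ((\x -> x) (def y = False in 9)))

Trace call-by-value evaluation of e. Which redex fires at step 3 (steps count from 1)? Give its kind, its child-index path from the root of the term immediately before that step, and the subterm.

Derivation:
step 0: ((if true then (if true then 6 else 0) else 0) + ((\x.x) (let y = false in 9)))
step 1: [if@0] ((if true then 6 else 0) + ((\x.x) (let y = false in 9)))
step 2: [if@0] (6 + ((\x.x) (let y = false in 9)))
step 3: [let@1.1] (6 + ((\x.x) 9))

Answer: let at 1.1 : (let y = false in 9)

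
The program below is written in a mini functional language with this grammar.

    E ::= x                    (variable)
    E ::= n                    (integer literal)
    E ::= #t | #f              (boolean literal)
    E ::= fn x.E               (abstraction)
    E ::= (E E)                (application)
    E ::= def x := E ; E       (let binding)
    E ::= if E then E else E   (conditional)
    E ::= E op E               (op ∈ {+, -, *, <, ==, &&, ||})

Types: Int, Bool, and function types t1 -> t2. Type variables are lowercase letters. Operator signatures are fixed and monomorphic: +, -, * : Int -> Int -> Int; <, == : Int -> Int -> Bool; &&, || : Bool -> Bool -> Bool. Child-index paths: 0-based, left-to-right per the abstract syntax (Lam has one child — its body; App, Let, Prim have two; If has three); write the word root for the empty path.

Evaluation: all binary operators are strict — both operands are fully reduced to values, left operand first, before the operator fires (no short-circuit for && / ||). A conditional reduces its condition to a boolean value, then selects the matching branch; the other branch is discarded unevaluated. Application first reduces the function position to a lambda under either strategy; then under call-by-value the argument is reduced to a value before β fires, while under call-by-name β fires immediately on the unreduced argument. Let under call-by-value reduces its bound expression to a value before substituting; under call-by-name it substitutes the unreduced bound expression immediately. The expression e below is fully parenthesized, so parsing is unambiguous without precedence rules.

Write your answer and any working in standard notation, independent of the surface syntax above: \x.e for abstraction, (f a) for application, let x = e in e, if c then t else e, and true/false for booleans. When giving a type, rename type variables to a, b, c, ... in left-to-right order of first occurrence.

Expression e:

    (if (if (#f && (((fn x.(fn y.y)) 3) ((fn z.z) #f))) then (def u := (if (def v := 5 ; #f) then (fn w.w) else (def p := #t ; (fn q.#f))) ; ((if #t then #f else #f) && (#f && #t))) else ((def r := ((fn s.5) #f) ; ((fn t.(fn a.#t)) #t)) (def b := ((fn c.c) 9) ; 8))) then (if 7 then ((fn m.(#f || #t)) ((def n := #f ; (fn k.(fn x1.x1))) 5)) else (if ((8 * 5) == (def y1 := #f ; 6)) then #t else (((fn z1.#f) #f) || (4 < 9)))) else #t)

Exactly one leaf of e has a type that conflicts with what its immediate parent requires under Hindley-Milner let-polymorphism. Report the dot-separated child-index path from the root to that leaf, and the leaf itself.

Working:
  unify Bool ~ Bool
y : b
\y._ : b -> b
\x._ : a -> b -> b
  unify a -> b -> b ~ Int -> c
  unify a ~ Int
  unify b -> b ~ c
_ _ : b -> b
z : d
\z._ : d -> d
  unify d -> d ~ Bool -> e
  unify d ~ Bool
  unify Bool ~ e
_ _ : Bool
  unify b -> b ~ Bool -> f
  unify b ~ Bool
  unify Bool ~ f
_ _ : Bool
  unify Bool ~ Bool
  unify Bool ~ Bool
let v : Int
  unify Bool ~ Bool
w : g
\w._ : g -> g
let p : Bool
\q._ : h -> Bool
  unify g -> g ~ h -> Bool
  unify g ~ h
  unify h ~ Bool
let u : Bool -> Bool
  unify Bool ~ Bool
  unify Bool ~ Bool
  unify Bool ~ Bool
  unify Bool ~ Bool
  unify Bool ~ Bool
  unify Bool ~ Bool
\s._ : i -> Int
  unify i -> Int ~ Bool -> j
  unify i ~ Bool
  unify Int ~ j
_ _ : Int
let r : Int
\a._ : l -> Bool
\t._ : k -> l -> Bool
  unify k -> l -> Bool ~ Bool -> m
  unify k ~ Bool
  unify l -> Bool ~ m
_ _ : l -> Bool
c : n
\c._ : n -> n
  unify n -> n ~ Int -> o
  unify n ~ Int
  unify Int ~ o
_ _ : Int
let b : Int
  unify l -> Bool ~ Int -> p
  unify l ~ Int
  unify Bool ~ p
_ _ : Bool
  unify Bool ~ Bool
  unify Bool ~ Bool
  unify Int ~ Bool
  FAIL: mismatch Int ~ Bool

Answer: 1.0 : 7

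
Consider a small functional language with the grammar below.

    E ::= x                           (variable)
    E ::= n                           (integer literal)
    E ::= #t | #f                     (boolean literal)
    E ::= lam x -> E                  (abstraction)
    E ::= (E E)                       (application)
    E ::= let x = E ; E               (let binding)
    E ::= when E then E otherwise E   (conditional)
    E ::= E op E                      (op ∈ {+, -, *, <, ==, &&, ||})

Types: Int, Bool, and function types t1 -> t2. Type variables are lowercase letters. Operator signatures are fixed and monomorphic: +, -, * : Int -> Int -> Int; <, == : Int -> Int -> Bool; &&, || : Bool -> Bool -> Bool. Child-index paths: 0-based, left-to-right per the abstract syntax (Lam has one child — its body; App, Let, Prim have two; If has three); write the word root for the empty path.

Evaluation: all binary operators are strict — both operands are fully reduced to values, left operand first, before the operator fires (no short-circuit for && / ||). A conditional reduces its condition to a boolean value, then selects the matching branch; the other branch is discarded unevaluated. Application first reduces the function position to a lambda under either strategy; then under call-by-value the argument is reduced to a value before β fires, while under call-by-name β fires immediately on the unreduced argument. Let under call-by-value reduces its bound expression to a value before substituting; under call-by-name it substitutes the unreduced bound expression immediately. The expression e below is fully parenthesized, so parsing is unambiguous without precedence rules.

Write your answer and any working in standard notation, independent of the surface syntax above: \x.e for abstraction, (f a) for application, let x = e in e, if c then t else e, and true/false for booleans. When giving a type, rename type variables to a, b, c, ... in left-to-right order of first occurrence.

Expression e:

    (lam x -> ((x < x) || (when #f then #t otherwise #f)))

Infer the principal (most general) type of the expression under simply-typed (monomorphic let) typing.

Working:
x : a
  unify a ~ Int
x : Int
  unify Int ~ Int
  unify Bool ~ Bool
  unify Bool ~ Bool
  unify Bool ~ Bool
  unify Bool ~ Bool
\x._ : Int -> Bool

Answer: Int -> Bool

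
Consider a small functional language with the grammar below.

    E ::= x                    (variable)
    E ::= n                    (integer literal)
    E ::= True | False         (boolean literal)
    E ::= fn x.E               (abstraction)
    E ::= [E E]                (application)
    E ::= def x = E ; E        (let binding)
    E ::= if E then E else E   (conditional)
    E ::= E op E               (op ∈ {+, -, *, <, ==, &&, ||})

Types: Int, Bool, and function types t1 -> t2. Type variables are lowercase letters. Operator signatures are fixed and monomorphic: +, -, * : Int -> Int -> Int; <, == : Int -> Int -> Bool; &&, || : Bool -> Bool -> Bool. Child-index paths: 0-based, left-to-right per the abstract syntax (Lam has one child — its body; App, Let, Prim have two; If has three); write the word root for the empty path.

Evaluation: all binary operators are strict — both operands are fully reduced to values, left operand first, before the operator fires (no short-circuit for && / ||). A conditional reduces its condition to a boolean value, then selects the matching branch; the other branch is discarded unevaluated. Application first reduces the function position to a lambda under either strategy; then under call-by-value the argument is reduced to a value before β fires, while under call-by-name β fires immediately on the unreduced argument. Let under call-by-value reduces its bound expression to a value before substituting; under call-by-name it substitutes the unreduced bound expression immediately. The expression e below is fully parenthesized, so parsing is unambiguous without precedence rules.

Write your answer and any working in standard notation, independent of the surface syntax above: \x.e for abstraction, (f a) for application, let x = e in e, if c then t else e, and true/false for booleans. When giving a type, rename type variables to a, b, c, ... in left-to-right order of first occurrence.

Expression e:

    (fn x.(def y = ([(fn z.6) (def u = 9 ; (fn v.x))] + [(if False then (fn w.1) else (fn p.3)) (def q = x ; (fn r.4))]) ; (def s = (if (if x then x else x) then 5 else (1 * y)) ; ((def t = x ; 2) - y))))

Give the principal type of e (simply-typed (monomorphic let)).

Answer: Bool -> Int

Trace:
\z._ : b -> Int
let u : Int
x : a
\v._ : c -> a
  unify b -> Int ~ (c -> a) -> d
  unify b ~ c -> a
  unify Int ~ d
_ _ : Int
  unify Int ~ Int
  unify Bool ~ Bool
\w._ : e -> Int
\p._ : f -> Int
  unify e -> Int ~ f -> Int
  unify e ~ f
  unify Int ~ Int
x : a
let q : a
\r._ : g -> Int
  unify f -> Int ~ (g -> Int) -> h
  unify f ~ g -> Int
  unify Int ~ h
_ _ : Int
  unify Int ~ Int
let y : Int
x : a
  unify a ~ Bool
x : Bool
x : Bool
  unify Bool ~ Bool
  unify Bool ~ Bool
  unify Int ~ Int
y : Int
  unify Int ~ Int
  unify Int ~ Int
let s : Int
x : Bool
let t : Bool
  unify Int ~ Int
y : Int
  unify Int ~ Int
\x._ : Bool -> Int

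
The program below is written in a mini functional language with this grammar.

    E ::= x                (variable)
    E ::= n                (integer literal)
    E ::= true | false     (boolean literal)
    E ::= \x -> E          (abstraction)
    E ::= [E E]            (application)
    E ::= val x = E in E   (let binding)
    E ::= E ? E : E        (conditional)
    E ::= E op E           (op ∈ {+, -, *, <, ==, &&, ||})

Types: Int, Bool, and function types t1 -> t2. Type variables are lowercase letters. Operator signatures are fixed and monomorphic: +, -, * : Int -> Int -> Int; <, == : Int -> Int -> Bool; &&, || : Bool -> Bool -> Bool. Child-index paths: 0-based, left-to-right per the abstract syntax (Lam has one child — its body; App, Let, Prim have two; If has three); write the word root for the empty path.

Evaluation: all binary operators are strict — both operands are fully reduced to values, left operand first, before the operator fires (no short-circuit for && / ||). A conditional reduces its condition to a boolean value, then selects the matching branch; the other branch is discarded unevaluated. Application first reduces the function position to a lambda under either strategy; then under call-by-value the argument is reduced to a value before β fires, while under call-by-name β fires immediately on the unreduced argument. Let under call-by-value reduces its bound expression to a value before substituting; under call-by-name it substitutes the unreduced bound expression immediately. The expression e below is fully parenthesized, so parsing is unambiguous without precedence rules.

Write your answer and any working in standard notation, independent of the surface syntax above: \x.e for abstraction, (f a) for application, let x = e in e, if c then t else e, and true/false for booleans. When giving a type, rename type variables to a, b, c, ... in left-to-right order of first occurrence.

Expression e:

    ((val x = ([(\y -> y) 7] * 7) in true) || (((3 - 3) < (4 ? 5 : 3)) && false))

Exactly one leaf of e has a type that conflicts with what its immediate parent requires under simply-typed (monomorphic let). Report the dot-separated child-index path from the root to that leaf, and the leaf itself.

Trace:
y : a
\y._ : a -> a
  unify a -> a ~ Int -> b
  unify a ~ Int
  unify Int ~ b
_ _ : Int
  unify Int ~ Int
  unify Int ~ Int
let x : Int
  unify Bool ~ Bool
  unify Int ~ Int
  unify Int ~ Int
  unify Int ~ Int
  unify Int ~ Bool
  FAIL: mismatch Int ~ Bool

Answer: 1.0.1.0 : 4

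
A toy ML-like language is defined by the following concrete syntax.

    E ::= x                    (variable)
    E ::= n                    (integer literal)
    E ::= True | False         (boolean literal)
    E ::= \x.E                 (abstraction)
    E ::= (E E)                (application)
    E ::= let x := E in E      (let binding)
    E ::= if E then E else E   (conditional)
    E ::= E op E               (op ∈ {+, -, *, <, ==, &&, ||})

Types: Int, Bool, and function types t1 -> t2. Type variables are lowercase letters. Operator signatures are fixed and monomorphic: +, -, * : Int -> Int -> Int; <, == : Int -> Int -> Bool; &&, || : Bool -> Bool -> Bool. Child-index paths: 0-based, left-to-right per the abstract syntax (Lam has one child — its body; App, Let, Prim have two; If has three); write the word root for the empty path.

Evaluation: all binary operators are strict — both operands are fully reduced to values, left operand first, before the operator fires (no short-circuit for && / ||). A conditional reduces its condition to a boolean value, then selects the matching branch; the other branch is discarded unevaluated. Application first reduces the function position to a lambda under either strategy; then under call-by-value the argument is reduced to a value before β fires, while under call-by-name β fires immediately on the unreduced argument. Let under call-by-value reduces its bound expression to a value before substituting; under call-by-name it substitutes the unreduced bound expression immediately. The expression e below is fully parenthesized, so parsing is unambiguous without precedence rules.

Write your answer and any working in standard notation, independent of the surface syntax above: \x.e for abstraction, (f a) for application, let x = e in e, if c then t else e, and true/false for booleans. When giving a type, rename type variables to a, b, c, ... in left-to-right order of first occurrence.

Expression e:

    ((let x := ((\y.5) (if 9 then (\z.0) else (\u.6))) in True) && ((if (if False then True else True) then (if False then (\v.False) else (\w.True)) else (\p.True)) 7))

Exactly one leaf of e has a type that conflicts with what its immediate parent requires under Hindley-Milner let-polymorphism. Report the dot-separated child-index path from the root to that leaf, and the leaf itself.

Working:
\y._ : a -> Int
  unify Int ~ Bool
  FAIL: mismatch Int ~ Bool

Answer: 0.0.1.0 : 9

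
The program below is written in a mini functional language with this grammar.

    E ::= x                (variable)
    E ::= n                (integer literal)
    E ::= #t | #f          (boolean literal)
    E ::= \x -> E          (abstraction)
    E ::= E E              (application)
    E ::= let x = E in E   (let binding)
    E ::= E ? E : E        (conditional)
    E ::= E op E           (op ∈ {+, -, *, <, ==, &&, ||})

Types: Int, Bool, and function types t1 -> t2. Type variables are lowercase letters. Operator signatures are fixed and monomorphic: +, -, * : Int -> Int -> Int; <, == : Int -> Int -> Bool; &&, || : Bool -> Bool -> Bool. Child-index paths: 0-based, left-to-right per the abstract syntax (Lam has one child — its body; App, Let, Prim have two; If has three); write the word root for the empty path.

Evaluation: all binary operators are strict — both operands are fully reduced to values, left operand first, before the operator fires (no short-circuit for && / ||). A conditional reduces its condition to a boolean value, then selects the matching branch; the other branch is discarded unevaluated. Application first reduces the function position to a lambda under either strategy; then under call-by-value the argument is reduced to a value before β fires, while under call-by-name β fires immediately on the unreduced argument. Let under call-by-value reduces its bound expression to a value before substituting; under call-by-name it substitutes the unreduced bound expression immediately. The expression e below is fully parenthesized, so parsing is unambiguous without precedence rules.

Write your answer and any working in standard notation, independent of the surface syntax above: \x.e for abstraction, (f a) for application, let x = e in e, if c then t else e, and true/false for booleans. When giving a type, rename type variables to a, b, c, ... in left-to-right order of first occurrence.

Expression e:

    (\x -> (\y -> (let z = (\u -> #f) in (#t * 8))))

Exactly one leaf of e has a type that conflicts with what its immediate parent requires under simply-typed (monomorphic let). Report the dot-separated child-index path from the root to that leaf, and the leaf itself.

Derivation:
\u._ : c -> Bool
let z : c -> Bool
  unify Bool ~ Int
  FAIL: mismatch Bool ~ Int

Answer: 0.0.1.0 : true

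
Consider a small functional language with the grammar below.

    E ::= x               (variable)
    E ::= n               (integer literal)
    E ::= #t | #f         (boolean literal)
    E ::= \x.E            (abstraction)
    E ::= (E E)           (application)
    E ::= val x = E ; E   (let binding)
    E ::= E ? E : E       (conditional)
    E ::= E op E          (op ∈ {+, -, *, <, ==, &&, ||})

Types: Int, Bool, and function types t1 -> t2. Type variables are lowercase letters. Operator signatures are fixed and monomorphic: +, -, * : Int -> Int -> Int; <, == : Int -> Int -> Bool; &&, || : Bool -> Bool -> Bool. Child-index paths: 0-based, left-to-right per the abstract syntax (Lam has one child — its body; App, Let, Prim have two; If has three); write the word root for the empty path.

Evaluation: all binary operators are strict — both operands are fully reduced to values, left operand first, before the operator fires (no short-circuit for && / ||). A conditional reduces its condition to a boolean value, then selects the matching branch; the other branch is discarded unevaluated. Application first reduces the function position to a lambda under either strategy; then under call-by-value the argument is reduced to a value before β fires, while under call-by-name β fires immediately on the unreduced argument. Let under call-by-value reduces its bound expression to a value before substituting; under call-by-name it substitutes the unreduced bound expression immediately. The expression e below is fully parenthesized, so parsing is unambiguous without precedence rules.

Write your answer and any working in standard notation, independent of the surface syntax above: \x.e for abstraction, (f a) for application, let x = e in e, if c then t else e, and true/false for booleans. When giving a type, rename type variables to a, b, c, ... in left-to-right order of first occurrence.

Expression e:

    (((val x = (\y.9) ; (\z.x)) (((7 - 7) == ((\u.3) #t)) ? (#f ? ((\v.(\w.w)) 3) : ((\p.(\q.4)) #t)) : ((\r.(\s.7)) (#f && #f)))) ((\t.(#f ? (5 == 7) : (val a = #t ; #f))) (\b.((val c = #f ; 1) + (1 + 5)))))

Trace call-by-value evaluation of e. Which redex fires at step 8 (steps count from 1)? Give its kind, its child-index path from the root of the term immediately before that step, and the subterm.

Trace:
step 0: (((let x = (\y.9) in (\z.x)) (if ((7 - 7) == ((\u.3) true)) then (if false then ((\v.(\w.w)) 3) else ((\p.(\q.4)) true)) else ((\r.(\s.7)) (false && false)))) ((\t.(if false then (5 == 7) else (let a = true in false))) (\b.((let c = false in 1) + (1 + 5)))))
step 1: [let@0.0] (((\z.(\y.9)) (if ((7 - 7) == ((\u.3) true)) then (if false then ((\v.(\w.w)) 3) else ((\p.(\q.4)) true)) else ((\r.(\s.7)) (false && false)))) ((\t.(if false then (5 == 7) else (let a = true in false))) (\b.((let c = false in 1) + (1 + 5)))))
step 2: [delta@0.1.0.0] (((\z.(\y.9)) (if (0 == ((\u.3) true)) then (if false then ((\v.(\w.w)) 3) else ((\p.(\q.4)) true)) else ((\r.(\s.7)) (false && false)))) ((\t.(if false then (5 == 7) else (let a = true in false))) (\b.((let c = false in 1) + (1 + 5)))))
step 3: [beta@0.1.0.1] (((\z.(\y.9)) (if (0 == 3) then (if false then ((\v.(\w.w)) 3) else ((\p.(\q.4)) true)) else ((\r.(\s.7)) (false && false)))) ((\t.(if false then (5 == 7) else (let a = true in false))) (\b.((let c = false in 1) + (1 + 5)))))
step 4: [delta@0.1.0] (((\z.(\y.9)) (if false then (if false then ((\v.(\w.w)) 3) else ((\p.(\q.4)) true)) else ((\r.(\s.7)) (false && false)))) ((\t.(if false then (5 == 7) else (let a = true in false))) (\b.((let c = false in 1) + (1 + 5)))))
step 5: [if@0.1] (((\z.(\y.9)) ((\r.(\s.7)) (false && false))) ((\t.(if false then (5 == 7) else (let a = true in false))) (\b.((let c = false in 1) + (1 + 5)))))
step 6: [delta@0.1.1] (((\z.(\y.9)) ((\r.(\s.7)) false)) ((\t.(if false then (5 == 7) else (let a = true in false))) (\b.((let c = false in 1) + (1 + 5)))))
step 7: [beta@0.1] (((\z.(\y.9)) (\s.7)) ((\t.(if false then (5 == 7) else (let a = true in false))) (\b.((let c = false in 1) + (1 + 5)))))
step 8: [beta@0] ((\y.9) ((\t.(if false then (5 == 7) else (let a = true in false))) (\b.((let c = false in 1) + (1 + 5)))))

Answer: beta at 0 : ((\z.(\y.9)) (\s.7))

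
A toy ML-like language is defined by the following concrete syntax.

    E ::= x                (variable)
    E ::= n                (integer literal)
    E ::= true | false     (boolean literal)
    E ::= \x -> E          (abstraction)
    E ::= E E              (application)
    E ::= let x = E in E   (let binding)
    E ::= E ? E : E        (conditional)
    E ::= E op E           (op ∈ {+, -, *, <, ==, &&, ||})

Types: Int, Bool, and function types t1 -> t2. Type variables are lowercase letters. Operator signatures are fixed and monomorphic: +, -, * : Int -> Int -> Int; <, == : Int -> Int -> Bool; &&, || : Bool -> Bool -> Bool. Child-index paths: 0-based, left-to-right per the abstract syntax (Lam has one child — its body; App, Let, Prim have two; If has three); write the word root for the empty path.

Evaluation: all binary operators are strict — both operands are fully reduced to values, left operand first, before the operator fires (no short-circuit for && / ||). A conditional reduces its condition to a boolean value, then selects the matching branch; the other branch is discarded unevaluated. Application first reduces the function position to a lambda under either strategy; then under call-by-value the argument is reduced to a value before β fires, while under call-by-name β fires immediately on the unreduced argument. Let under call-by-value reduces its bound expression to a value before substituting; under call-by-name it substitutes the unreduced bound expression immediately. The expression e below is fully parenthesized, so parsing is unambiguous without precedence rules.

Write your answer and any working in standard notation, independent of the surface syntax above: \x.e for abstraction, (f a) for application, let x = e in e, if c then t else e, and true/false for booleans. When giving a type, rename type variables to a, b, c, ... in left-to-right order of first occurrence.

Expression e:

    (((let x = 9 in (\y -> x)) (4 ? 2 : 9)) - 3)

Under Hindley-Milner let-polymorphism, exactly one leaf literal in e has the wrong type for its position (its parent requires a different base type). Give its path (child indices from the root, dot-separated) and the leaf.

Answer: 0.1.0 : 4

Working:
let x : Int
x : Int
\y._ : a -> Int
  unify Int ~ Bool
  FAIL: mismatch Int ~ Bool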